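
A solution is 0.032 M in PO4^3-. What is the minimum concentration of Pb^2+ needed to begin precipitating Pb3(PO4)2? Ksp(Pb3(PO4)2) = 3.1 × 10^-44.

[Pb^2+] ≈ 3.1 × 10^-14 M

Pb3(PO4)2(s) <=> 3 Pb^2+(aq) + 2 PO4^3-(aq)
Ksp = [Pb^2+]^3[PO4^3-]^2
Precipitation begins when Q = Ksp. With [PO4^3-] = 0.032 M:
3.1 × 10^-44 = (0.032)^2 × [Pb^2+]^3
[Pb^2+] = (3.1 × 10^-44 / 1.02 × 10^-3)^(1/3) = 3.1 x 10^-14 M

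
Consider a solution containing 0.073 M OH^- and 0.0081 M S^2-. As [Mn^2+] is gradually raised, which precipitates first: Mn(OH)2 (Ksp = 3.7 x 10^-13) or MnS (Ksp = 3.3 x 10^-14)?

MnS

Precipitation of each salt starts when its ion product equals its Ksp.
For Mn(OH)2: 3.7 x 10^-13 = (0.073)^2 × [Mn^2+]  ⇒  [Mn^2+] = 6.9 × 10^-11 M.
For MnS: 3.3 x 10^-14 = 0.0081 × [Mn^2+]  ⇒  [Mn^2+] = 4.1 × 10^-12 M.
The salt with the lower threshold [Mn^2+] precipitates first: MnS.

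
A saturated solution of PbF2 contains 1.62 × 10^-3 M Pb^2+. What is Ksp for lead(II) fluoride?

Ksp = 1.70 x 10^-8

PbF2(s) <=> Pb^2+ + 2 F^-
Stoichiometry gives [F^-] = (2/1)[Pb^2+] = 3.240 × 10^-3 M.
Ksp = [Pb^2+][F^-]^2
Ksp = 1.62 × 10^-3 × (3.240 × 10^-3)^2 = 1.70 x 10^-8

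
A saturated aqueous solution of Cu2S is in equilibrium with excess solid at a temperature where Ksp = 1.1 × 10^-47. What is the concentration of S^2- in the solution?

Cu2S(s) ⇌ 2 Cu^+ + S^2-
Ksp = [Cu^+]^2[S^2-]
Let s = molar solubility. Then [Cu^+] = 2s and [S^2-] = s.
Substituting: Ksp = (2s)^2s = 4s^3
s^3 = 1.1 × 10^-47 / 4, so s = 1.40 x 10^-16 M
[S^2-] = s = 1.4 × 10^-16 M

[S^2-] = 1.4 x 10^-16 M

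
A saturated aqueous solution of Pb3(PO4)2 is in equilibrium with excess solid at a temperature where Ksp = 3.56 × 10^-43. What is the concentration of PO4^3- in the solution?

Pb3(PO4)2(s) ⇌ 3 Pb^2+(aq) + 2 PO4^3-(aq)
Ksp = [Pb^2+]^3[PO4^3-]^2
For each mole of Pb3(PO4)2 that dissolves: [Pb^2+] = 3s, [PO4^3-] = 2s.
So Ksp = (3s)^3 × (2s)^2 = 108s^5
Solving, s = (3.56 × 10^-43/108)^(1/5) = 1.269 × 10^-9 M
[PO4^3-] = 2s = 2.54 × 10^-9 M

[PO4^3-] = 2.54 x 10^-9 M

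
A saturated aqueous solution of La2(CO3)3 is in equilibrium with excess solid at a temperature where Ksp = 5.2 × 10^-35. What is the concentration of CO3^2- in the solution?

1.6 x 10^-7 M

La2(CO3)3(s) <=> 2 La^3+(aq) + 3 CO3^2-(aq)
Ksp = [La^3+]^2[CO3^2-]^3
With molar solubility s: [La^3+] = 2s, [CO3^2-] = 3s.
So Ksp = (2s)^2 × (3s)^3 = 108s^5
s = (5.2 × 10^-35 / 108)^(1/5) = 5.45 × 10^-8 M
[CO3^2-] = 3s = 1.6 × 10^-7 M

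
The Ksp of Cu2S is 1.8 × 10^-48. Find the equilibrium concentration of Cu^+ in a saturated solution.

1.5 × 10^-16 M

Cu2S(s) ⇌ 2 Cu^+(aq) + S^2-(aq)
Ksp = [Cu^+]^2[S^2-]
If s mol/L of Cu2S dissolves, [Cu^+] = 2s and [S^2-] = s.
Ksp = (2s)^2s = 4s^3
s = (1.8 × 10^-48 / 4)^(1/3) = 7.66 × 10^-17 M
[Cu^+] = 2s = 1.5 × 10^-16 M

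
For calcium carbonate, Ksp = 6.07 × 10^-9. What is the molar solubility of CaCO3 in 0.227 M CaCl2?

2.67 × 10^-8 M

CaCO3(s) <=> Ca^2+ + CO3^2-
Ksp = [Ca^2+][CO3^2-]
Let s = moles of CaCO3 that dissolve per litre. [Ca^2+] = 0.227 + s ≈ 0.227, [CO3^2-] = s (since Ca^2+ from CaCl2 dominates).
Ksp ≈ 0.227 × s
s = 2.67 x 10^-8 M
Check: s = 2.7 × 10^-8 ≪ 0.227, so the approximation is valid.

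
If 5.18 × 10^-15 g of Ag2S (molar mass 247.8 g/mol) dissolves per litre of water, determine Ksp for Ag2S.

Molar solubility s = (5.18 × 10^-15 g/L) / (247.8 g/mol) = 2.090 × 10^-17 M.
Ag2S(s) ⇌ 2 Ag^+(aq) + S^2-(aq)
For each mole of Ag2S that dissolves: [Ag^+] = 2s, [S^2-] = s.
Ksp = [Ag^+]^2[S^2-]
So Ksp = (2s)^2 × s = 4s^3
With s = 2.090 × 10^-17: Ksp = 3.65 × 10^-50

Ksp ≈ 3.65e-50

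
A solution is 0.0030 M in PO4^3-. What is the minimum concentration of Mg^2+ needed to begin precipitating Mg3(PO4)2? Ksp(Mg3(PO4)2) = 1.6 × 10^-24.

Mg3(PO4)2(s) ⇌ 3 Mg^2+(aq) + 2 PO4^3-(aq)
Ksp = [Mg^2+]^3[PO4^3-]^2
Precipitation begins when Q = Ksp. With [PO4^3-] = 0.0030 M:
1.6 × 10^-24 = (0.0030)^2 × [Mg^2+]^3
[Mg^2+] = (1.6 × 10^-24 / 9.00 x 10^-6)^(1/3) = 5.6 × 10^-7 M

[Mg^2+] = 5.6 × 10^-7 M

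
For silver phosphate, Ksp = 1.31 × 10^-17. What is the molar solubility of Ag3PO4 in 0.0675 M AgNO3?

s ≈ 4.26 x 10^-14 M

Ag3PO4(s) ⇌ 3 Ag^+(aq) + PO4^3-(aq)
Ksp = [Ag^+]^3[PO4^3-]
If s mol/L dissolves here, [Ag^+] = 0.0675 + 3s ≈ 0.0675, [PO4^3-] = s (Ksp is small, so little additional dissolves).
Ksp ≈ (0.0675)^3 × s
s = 4.26 × 10^-14 M
Check: 3s = 1.3 × 10^-13 ≪ 0.0675, so the approximation is valid.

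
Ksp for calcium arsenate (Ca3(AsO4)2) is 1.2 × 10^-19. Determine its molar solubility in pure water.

Ca3(AsO4)2(s) ⇌ 3 Ca^2+ + 2 AsO4^3-
Ksp = [Ca^2+]^3[AsO4^3-]^2
If s mol/L of Ca3(AsO4)2 dissolves, [Ca^2+] = 3s and [AsO4^3-] = 2s.
Ksp = (3s)^3(2s)^2 = 108s^5
Solving, s = (1.2 × 10^-19/108)^(1/5) = 6.4 x 10^-5 M

6.4 × 10^-5 M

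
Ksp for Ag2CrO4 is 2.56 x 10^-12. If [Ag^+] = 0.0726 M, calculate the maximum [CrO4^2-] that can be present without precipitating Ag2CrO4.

4.86 × 10^-10 M

Ag2CrO4(s) ⇌ 2 Ag^+(aq) + CrO4^2-(aq)
Ksp = [Ag^+]^2[CrO4^2-]
Precipitation begins when Q = Ksp. With [Ag^+] = 0.0726 M:
2.56 x 10^-12 = (0.0726)^2 × [CrO4^2-]
[CrO4^2-] = (2.56 x 10^-12 / 5.271 × 10^-3) = 4.86 x 10^-10 M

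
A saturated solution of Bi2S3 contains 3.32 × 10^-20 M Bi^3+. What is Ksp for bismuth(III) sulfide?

Bi2S3(s) <=> 2 Bi^3+ + 3 S^2-
Stoichiometry gives [S^2-] = (3/2)[Bi^3+] = 4.980 x 10^-20 M.
Ksp = [Bi^3+]^2[S^2-]^3
Ksp = (3.32 × 10^-20)^2 × (4.980 x 10^-20)^3 = 1.36 × 10^-97

Ksp ≈ 1.36e-97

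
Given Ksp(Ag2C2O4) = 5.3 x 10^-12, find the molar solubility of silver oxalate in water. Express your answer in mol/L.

Ag2C2O4(s) <=> 2 Ag^+(aq) + C2O4^2-(aq)
Ksp = [Ag^+]^2[C2O4^2-]
If s mol/L of Ag2C2O4 dissolves, [Ag^+] = 2s and [C2O4^2-] = s.
So Ksp = (2s)^2 × s = 4s^3
s = (5.3 x 10^-12 / 4)^(1/3) = 1.1 × 10^-4 M

1.1 × 10^-4 M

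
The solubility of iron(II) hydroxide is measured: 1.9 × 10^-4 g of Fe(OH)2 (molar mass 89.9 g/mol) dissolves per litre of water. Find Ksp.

Ksp = 3.8e-17

Molar solubility s = (1.9 × 10^-4 g/L) / (89.9 g/mol) = 2.11 × 10^-6 M.
Fe(OH)2(s) ⇌ Fe^2+ + 2 OH^-
With molar solubility s: [Fe^2+] = s, [OH^-] = 2s.
Ksp = [Fe^2+][OH^-]^2
Substituting: Ksp = s(2s)^2 = 4s^3
With s = 2.11 x 10^-6: Ksp = 3.8 x 10^-17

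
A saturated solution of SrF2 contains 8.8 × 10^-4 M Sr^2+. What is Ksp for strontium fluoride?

SrF2(s) ⇌ Sr^2+ + 2 F^-
Stoichiometry gives [F^-] = (2/1)[Sr^2+] = 1.76 × 10^-3 M.
Ksp = [Sr^2+][F^-]^2
Ksp = 8.8 × 10^-4 × (1.76 × 10^-3)^2 = 2.7 x 10^-9

2.7 × 10^-9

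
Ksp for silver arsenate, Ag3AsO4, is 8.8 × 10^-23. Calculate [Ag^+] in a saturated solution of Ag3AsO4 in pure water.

[Ag^+] ≈ 4.0e-6 M

Ag3AsO4(s) ⇌ 3 Ag^+(aq) + AsO4^3-(aq)
Ksp = [Ag^+]^3[AsO4^3-]
Let s = molar solubility. Then [Ag^+] = 3s and [AsO4^3-] = s.
Ksp = (3s)^3s = 27s^4
s = (8.8 × 10^-23 / 27)^(1/4) = 1.34 × 10^-6 M
[Ag^+] = 3s = 4.0 x 10^-6 M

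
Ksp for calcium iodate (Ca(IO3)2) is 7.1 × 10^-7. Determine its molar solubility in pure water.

Ca(IO3)2(s) ⇌ Ca^2+(aq) + 2 IO3^-(aq)
Ksp = [Ca^2+][IO3^-]^2
Let s = molar solubility. Then [Ca^2+] = s and [IO3^-] = 2s.
So Ksp = s × (2s)^2 = 4s^3
s = (7.1 × 10^-7 / 4)^(1/3) = 5.6 × 10^-3 M

s = 5.6e-3 M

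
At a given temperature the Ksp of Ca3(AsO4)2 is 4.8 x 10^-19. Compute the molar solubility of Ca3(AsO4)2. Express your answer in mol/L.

s = 8.5 × 10^-5 M

Ca3(AsO4)2(s) <=> 3 Ca^2+(aq) + 2 AsO4^3-(aq)
Ksp = [Ca^2+]^3[AsO4^3-]^2
With molar solubility s: [Ca^2+] = 3s, [AsO4^3-] = 2s.
Substituting: Ksp = (3s)^3(2s)^2 = 108s^5
s^5 = 4.8 x 10^-19 / 108, so s = 8.5 x 10^-5 M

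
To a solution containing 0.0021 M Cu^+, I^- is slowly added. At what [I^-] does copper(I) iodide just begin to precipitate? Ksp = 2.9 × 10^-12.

CuI(s) ⇌ Cu^+ + I^-
Ksp = [Cu^+][I^-]
Precipitation begins when Q = Ksp. With [Cu^+] = 0.0021 M:
2.9 × 10^-12 = (0.0021) × [I^-]
[I^-] = (2.9 × 10^-12 / 2.1 x 10^-3) = 1.4 x 10^-9 M

[I^-] = 1.4e-9 M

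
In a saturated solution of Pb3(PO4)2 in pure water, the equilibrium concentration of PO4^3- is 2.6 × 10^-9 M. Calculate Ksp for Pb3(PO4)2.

Pb3(PO4)2(s) <=> 3 Pb^2+(aq) + 2 PO4^3-(aq)
Stoichiometry gives [Pb^2+] = (3/2)[PO4^3-] = 3.90 × 10^-9 M.
Ksp = [Pb^2+]^3[PO4^3-]^2
Ksp = (3.90 × 10^-9)^3 × (2.6 x 10^-9)^2 = 4.0 x 10^-43

Ksp ≈ 4.0 × 10^-43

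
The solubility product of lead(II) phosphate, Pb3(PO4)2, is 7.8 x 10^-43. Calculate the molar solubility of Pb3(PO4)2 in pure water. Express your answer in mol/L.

Pb3(PO4)2(s) <=> 3 Pb^2+(aq) + 2 PO4^3-(aq)
Ksp = [Pb^2+]^3[PO4^3-]^2
Let s = molar solubility. Then [Pb^2+] = 3s and [PO4^3-] = 2s.
So Ksp = (3s)^3 × (2s)^2 = 108s^5
s^5 = 7.8 x 10^-43 / 108, so s = 1.5 x 10^-9 M

s ≈ 1.5 × 10^-9 M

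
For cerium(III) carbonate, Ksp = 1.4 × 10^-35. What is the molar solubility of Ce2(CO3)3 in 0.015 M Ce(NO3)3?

s = 1.3e-11 M

Ce2(CO3)3(s) ⇌ 2 Ce^3+(aq) + 3 CO3^2-(aq)
Ksp = [Ce^3+]^2[CO3^2-]^3
Let s be the molar solubility in this solution. [Ce^3+] = 0.015 + 2s ≈ 0.015, [CO3^2-] = 3s (common-ion effect: Ce^3+ is already 0.015 M).
Ksp ≈ (0.015)^2 × (3s)^3
s = 1.3 x 10^-11 M
Check: 2s = 2.6 x 10^-11 ≪ 0.015, so the approximation is valid.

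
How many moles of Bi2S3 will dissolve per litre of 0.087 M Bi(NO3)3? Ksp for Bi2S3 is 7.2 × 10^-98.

Bi2S3(s) <=> 2 Bi^3+ + 3 S^2-
Ksp = [Bi^3+]^2[S^2-]^3
Let s be the molar solubility in this solution. [Bi^3+] = 0.087 + 2s ≈ 0.087, [S^2-] = 3s (common-ion effect: Bi^3+ is already 0.087 M).
Ksp ≈ (0.087)^2 × (3s)^3
s = 7.1 × 10^-33 M
Check: 2s = 1.4 × 10^-32 ≪ 0.087, so the approximation is valid.

s = 7.1e-33 M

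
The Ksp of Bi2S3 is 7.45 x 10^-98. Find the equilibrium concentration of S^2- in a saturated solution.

4.41 × 10^-20 M

Bi2S3(s) <=> 2 Bi^3+ + 3 S^2-
Ksp = [Bi^3+]^2[S^2-]^3
If s mol/L of Bi2S3 dissolves, [Bi^3+] = 2s and [S^2-] = 3s.
Ksp = (2s)^2(3s)^3 = 108s^5
s = (7.45 x 10^-98 / 108)^(1/5) = 1.471 x 10^-20 M
[S^2-] = 3s = 4.41 × 10^-20 M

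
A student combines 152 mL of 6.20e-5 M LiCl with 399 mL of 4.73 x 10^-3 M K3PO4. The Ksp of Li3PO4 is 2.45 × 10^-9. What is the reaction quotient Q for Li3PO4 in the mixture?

1.71 x 10^-17

Total volume = 152 + 399 = 551 mL.
[Li^+] = 6.20 x 10^-5 × (152/551) = 1.710 × 10^-5 M
[PO4^3-] = 4.73 × 10^-3 × (399/551) = 3.425 × 10^-3 M
Li3PO4(s) ⇌ 3 Li^+ + PO4^3-, so Q = [Li^+]^3[PO4^3-]
Q = (1.710 x 10^-5)^3(3.425 x 10^-3) = 1.71 × 10^-17
Q < Ksp, so no precipitate of Li3PO4 forms.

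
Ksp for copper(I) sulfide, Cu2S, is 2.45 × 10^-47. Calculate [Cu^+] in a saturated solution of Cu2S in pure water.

[Cu^+] = 3.66 × 10^-16 M

Cu2S(s) ⇌ 2 Cu^+ + S^2-
Ksp = [Cu^+]^2[S^2-]
For each mole of Cu2S that dissolves: [Cu^+] = 2s, [S^2-] = s.
So Ksp = (2s)^2 × s = 4s^3
Solving, s = (2.45 × 10^-47/4)^(1/3) = 1.830 × 10^-16 M
[Cu^+] = 2s = 3.66 × 10^-16 M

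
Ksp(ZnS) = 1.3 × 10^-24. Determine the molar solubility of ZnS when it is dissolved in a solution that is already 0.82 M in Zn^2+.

s ≈ 1.6 × 10^-24 M

ZnS(s) ⇌ Zn^2+(aq) + S^2-(aq)
Ksp = [Zn^2+][S^2-]
Let s be the molar solubility in this solution. [Zn^2+] = 0.82 + s ≈ 0.82, [S^2-] = s (common-ion effect: Zn^2+ is already 0.82 M).
Ksp ≈ 0.82 × s
s = 1.6 x 10^-24 M
Check: s = 1.6 x 10^-24 ≪ 0.82, so the approximation is valid.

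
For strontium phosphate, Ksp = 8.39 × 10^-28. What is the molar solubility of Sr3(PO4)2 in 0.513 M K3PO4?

4.91 × 10^-10 M

Sr3(PO4)2(s) ⇌ 3 Sr^2+ + 2 PO4^3-
Ksp = [Sr^2+]^3[PO4^3-]^2
If s mol/L dissolves here, [Sr^2+] = 3s, [PO4^3-] = 0.513 + 2s ≈ 0.513 (Ksp is small, so little additional dissolves).
Ksp ≈ (3s)^3 × (0.513)^2
s = 4.91 × 10^-10 M
Check: 2s = 9.8 × 10^-10 ≪ 0.513, so the approximation is valid.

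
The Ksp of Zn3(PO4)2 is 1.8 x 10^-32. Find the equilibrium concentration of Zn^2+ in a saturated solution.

[Zn^2+] = 5.3 × 10^-7 M

Zn3(PO4)2(s) ⇌ 3 Zn^2+ + 2 PO4^3-
Ksp = [Zn^2+]^3[PO4^3-]^2
With molar solubility s: [Zn^2+] = 3s, [PO4^3-] = 2s.
Ksp = (3s)^3(2s)^2 = 108s^5
s^5 = 1.8 x 10^-32 / 108, so s = 1.76 × 10^-7 M
[Zn^2+] = 3s = 5.3 x 10^-7 M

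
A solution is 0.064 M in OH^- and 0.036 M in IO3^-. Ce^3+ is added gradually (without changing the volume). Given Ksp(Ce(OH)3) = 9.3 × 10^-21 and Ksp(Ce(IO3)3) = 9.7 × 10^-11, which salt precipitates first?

Ce(OH)3

Each salt begins to precipitate when Q = Ksp, i.e. when [Ce^3+] reaches its threshold.
For Ce(OH)3: 9.3 × 10^-21 = (0.064)^3 × [Ce^3+]  ⇒  [Ce^3+] = 3.5 x 10^-17 M.
For Ce(IO3)3: 9.7 × 10^-11 = (0.036)^3 × [Ce^3+]  ⇒  [Ce^3+] = 2.1 × 10^-6 M.
The salt with the lower threshold [Ce^3+] precipitates first: Ce(OH)3.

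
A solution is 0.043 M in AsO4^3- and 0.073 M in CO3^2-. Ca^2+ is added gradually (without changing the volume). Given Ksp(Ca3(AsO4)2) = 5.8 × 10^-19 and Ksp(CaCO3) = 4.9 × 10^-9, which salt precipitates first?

CaCO3

Each salt begins to precipitate when Q = Ksp, i.e. when [Ca^2+] reaches its threshold.
For Ca3(AsO4)2: 5.8 × 10^-19 = (0.043)^2 × [Ca^2+]^3  ⇒  [Ca^2+] = 6.8 × 10^-6 M.
For CaCO3: 4.9 × 10^-9 = 0.073 × [Ca^2+]  ⇒  [Ca^2+] = 6.7 × 10^-8 M.
The salt with the lower threshold [Ca^2+] precipitates first: CaCO3.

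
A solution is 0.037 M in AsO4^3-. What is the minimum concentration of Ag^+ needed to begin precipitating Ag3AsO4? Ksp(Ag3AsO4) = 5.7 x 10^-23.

Ag3AsO4(s) <=> 3 Ag^+ + AsO4^3-
Ksp = [Ag^+]^3[AsO4^3-]
Precipitation begins when Q = Ksp. With [AsO4^3-] = 0.037 M:
5.7 x 10^-23 = (0.037) × [Ag^+]^3
[Ag^+] = (5.7 x 10^-23 / 3.7 x 10^-2)^(1/3) = 1.2 × 10^-7 M

[Ag^+] = 1.2e-7 M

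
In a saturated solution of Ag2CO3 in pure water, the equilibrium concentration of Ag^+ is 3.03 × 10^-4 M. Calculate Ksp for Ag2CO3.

Ksp = 1.39 x 10^-11

Ag2CO3(s) ⇌ 2 Ag^+ + CO3^2-
Stoichiometry gives [CO3^2-] = (1/2)[Ag^+] = 1.515 × 10^-4 M.
Ksp = [Ag^+]^2[CO3^2-]
Ksp = (3.03 × 10^-4)^2 × 1.515 × 10^-4 = 1.39 × 10^-11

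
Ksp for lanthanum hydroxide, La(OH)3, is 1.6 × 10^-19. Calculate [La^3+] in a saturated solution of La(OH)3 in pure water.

8.8 x 10^-6 M

La(OH)3(s) ⇌ La^3+ + 3 OH^-
Ksp = [La^3+][OH^-]^3
With molar solubility s: [La^3+] = s, [OH^-] = 3s.
So Ksp = s × (3s)^3 = 27s^4
s^4 = 1.6 × 10^-19 / 27, so s = 8.77 x 10^-6 M
[La^3+] = s = 8.8 × 10^-6 M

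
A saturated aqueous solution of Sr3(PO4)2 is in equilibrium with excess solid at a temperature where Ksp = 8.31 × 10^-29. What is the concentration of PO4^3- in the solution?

Sr3(PO4)2(s) <=> 3 Sr^2+(aq) + 2 PO4^3-(aq)
Ksp = [Sr^2+]^3[PO4^3-]^2
With molar solubility s: [Sr^2+] = 3s, [PO4^3-] = 2s.
So Ksp = (3s)^3 × (2s)^2 = 108s^5
s^5 = 8.31 × 10^-29 / 108, so s = 9.489 x 10^-7 M
[PO4^3-] = 2s = 1.90 x 10^-6 M

[PO4^3-] = 1.90 × 10^-6 M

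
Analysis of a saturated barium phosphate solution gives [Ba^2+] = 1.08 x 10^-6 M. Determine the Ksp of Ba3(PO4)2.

Ba3(PO4)2(s) ⇌ 3 Ba^2+(aq) + 2 PO4^3-(aq)
Stoichiometry gives [PO4^3-] = (2/3)[Ba^2+] = 7.200 × 10^-7 M.
Ksp = [Ba^2+]^3[PO4^3-]^2
Ksp = (1.08 × 10^-6)^3 × (7.200 × 10^-7)^2 = 6.53 × 10^-31

Ksp ≈ 6.53 × 10^-31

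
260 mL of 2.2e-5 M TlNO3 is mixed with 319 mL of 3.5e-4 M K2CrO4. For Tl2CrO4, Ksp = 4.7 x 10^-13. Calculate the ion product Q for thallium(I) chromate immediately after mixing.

Q = 1.9 x 10^-14

Total volume = 260 + 319 = 579 mL.
[Tl^+] = 2.2 × 10^-5 × (260/579) = 9.88 x 10^-6 M
[CrO4^2-] = 3.5 × 10^-4 × (319/579) = 1.93 x 10^-4 M
Tl2CrO4(s) ⇌ 2 Tl^+(aq) + CrO4^2-(aq), so Q = [Tl^+]^2[CrO4^2-]
Q = (9.88 x 10^-6)^2(1.93 x 10^-4) = 1.9 × 10^-14
Q < Ksp, so no precipitate of Tl2CrO4 forms.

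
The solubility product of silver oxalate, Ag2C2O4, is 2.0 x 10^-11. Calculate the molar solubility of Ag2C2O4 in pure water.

s ≈ 1.7e-4 M

Ag2C2O4(s) ⇌ 2 Ag^+ + C2O4^2-
Ksp = [Ag^+]^2[C2O4^2-]
For each mole of Ag2C2O4 that dissolves: [Ag^+] = 2s, [C2O4^2-] = s.
Substituting: Ksp = (2s)^2s = 4s^3
s^3 = 2.0 x 10^-11 / 4, so s = 1.7 x 10^-4 M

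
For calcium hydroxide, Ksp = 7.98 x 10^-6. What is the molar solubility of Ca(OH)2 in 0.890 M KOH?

Ca(OH)2(s) <=> Ca^2+(aq) + 2 OH^-(aq)
Ksp = [Ca^2+][OH^-]^2
Let s = moles of Ca(OH)2 that dissolve per litre. [Ca^2+] = s, [OH^-] = 0.890 + 2s ≈ 0.890 (common-ion effect: OH^- is already 0.890 M).
Ksp ≈ s × (0.890)^2
s = 1.01 × 10^-5 M
Check: 2s = 2.0 × 10^-5 ≪ 0.890, so the approximation is valid.

s = 1.01 x 10^-5 M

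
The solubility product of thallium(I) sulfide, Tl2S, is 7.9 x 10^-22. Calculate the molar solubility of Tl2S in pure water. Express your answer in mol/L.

Tl2S(s) ⇌ 2 Tl^+ + S^2-
Ksp = [Tl^+]^2[S^2-]
If s mol/L of Tl2S dissolves, [Tl^+] = 2s and [S^2-] = s.
Ksp = (2s)^2s = 4s^3
s = (7.9 x 10^-22 / 4)^(1/3) = 5.8 x 10^-8 M

5.8 x 10^-8 M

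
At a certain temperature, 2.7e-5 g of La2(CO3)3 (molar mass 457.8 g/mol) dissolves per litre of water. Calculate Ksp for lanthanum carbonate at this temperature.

Molar solubility s = (2.7 × 10^-5 g/L) / (457.8 g/mol) = 5.90 x 10^-8 M.
La2(CO3)3(s) ⇌ 2 La^3+(aq) + 3 CO3^2-(aq)
With molar solubility s: [La^3+] = 2s, [CO3^2-] = 3s.
Ksp = [La^3+]^2[CO3^2-]^3
Substituting: Ksp = (2s)^2(3s)^3 = 108s^5
With s = 5.90 × 10^-8: Ksp = 7.7 x 10^-35

Ksp = 7.7 × 10^-35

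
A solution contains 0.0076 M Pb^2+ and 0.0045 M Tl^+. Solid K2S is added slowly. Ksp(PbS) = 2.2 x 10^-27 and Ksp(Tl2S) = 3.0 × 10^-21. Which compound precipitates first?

PbS

Precipitation of each salt starts when its ion product equals its Ksp.
For PbS: 2.2 x 10^-27 = 0.0076 × [S^2-]  ⇒  [S^2-] = 2.9 × 10^-25 M.
For Tl2S: 3.0 × 10^-21 = (0.0045)^2 × [S^2-]  ⇒  [S^2-] = 1.5 × 10^-16 M.
The salt with the lower threshold [S^2-] precipitates first: PbS.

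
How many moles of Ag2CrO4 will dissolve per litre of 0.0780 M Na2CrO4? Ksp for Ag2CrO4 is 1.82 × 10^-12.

s = 2.42 x 10^-6 M

Ag2CrO4(s) <=> 2 Ag^+ + CrO4^2-
Ksp = [Ag^+]^2[CrO4^2-]
Let s be the molar solubility in this solution. [Ag^+] = 2s, [CrO4^2-] = 0.0780 + s ≈ 0.0780 (common-ion effect: CrO4^2- is already 0.0780 M).
Ksp ≈ (2s)^2 × 0.0780
s = 2.42 × 10^-6 M
Check: s = 2.4 × 10^-6 ≪ 0.0780, so the approximation is valid.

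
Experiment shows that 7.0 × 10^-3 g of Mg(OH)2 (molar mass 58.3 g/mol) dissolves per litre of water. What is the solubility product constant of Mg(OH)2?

Molar solubility s = (7.0 × 10^-3 g/L) / (58.3 g/mol) = 1.20 × 10^-4 M.
Mg(OH)2(s) ⇌ Mg^2+ + 2 OH^-
Let s = molar solubility. Then [Mg^2+] = s and [OH^-] = 2s.
Ksp = [Mg^2+][OH^-]^2
So Ksp = s × (2s)^2 = 4s^3
Ksp = 4 × (1.20 x 10^-4)^3 = 6.9 × 10^-12

Ksp ≈ 6.9 x 10^-12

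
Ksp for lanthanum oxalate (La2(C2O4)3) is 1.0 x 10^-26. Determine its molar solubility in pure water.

La2(C2O4)3(s) <=> 2 La^3+ + 3 C2O4^2-
Ksp = [La^3+]^2[C2O4^2-]^3
Let s = molar solubility. Then [La^3+] = 2s and [C2O4^2-] = 3s.
Ksp = (2s)^2(3s)^3 = 108s^5
Solving, s = (1.0 x 10^-26/108)^(1/5) = 2.5 × 10^-6 M

s = 2.5e-6 M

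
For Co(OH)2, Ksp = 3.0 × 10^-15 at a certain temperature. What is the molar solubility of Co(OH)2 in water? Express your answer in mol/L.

Co(OH)2(s) ⇌ Co^2+(aq) + 2 OH^-(aq)
Ksp = [Co^2+][OH^-]^2
For each mole of Co(OH)2 that dissolves: [Co^2+] = s, [OH^-] = 2s.
Substituting: Ksp = s(2s)^2 = 4s^3
Solving, s = (3.0 × 10^-15/4)^(1/3) = 9.1 × 10^-6 M

s = 9.1 × 10^-6 M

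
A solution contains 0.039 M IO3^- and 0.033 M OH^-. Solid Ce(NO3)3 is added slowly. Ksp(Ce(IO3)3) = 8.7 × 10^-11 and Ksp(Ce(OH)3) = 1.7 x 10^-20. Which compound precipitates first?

Precipitation of each salt starts when its ion product equals its Ksp.
For Ce(IO3)3: 8.7 × 10^-11 = (0.039)^3 × [Ce^3+]  ⇒  [Ce^3+] = 1.5 × 10^-6 M.
For Ce(OH)3: 1.7 x 10^-20 = (0.033)^3 × [Ce^3+]  ⇒  [Ce^3+] = 4.7 × 10^-16 M.
The salt with the lower threshold [Ce^3+] precipitates first: Ce(OH)3.

Ce(OH)3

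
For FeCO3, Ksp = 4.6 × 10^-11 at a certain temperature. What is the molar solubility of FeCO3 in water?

s ≈ 6.8e-6 M

FeCO3(s) ⇌ Fe^2+ + CO3^2-
Ksp = [Fe^2+][CO3^2-]
With molar solubility s: [Fe^2+] = s, [CO3^2-] = s.
Ksp = s^2
s = (4.6 × 10^-11)^(1/2) = 6.8 x 10^-6 M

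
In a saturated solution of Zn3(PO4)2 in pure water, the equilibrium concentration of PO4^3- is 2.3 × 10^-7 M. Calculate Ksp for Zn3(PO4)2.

Ksp = 2.2 x 10^-33

Zn3(PO4)2(s) ⇌ 3 Zn^2+(aq) + 2 PO4^3-(aq)
Stoichiometry gives [Zn^2+] = (3/2)[PO4^3-] = 3.45 × 10^-7 M.
Ksp = [Zn^2+]^3[PO4^3-]^2
Ksp = (3.45 × 10^-7)^3 × (2.3 × 10^-7)^2 = 2.2 × 10^-33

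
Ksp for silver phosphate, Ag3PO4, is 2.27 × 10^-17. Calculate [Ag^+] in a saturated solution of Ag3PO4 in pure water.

Ag3PO4(s) ⇌ 3 Ag^+(aq) + PO4^3-(aq)
Ksp = [Ag^+]^3[PO4^3-]
For each mole of Ag3PO4 that dissolves: [Ag^+] = 3s, [PO4^3-] = s.
Substituting: Ksp = (3s)^3s = 27s^4
Solving, s = (2.27 × 10^-17/27)^(1/4) = 3.028 x 10^-5 M
[Ag^+] = 3s = 9.08 x 10^-5 M

9.08 x 10^-5 M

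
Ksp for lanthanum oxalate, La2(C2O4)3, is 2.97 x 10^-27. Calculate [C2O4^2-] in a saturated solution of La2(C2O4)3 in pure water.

La2(C2O4)3(s) <=> 2 La^3+ + 3 C2O4^2-
Ksp = [La^3+]^2[C2O4^2-]^3
For each mole of La2(C2O4)3 that dissolves: [La^3+] = 2s, [C2O4^2-] = 3s.
So Ksp = (2s)^2 × (3s)^3 = 108s^5
Solving, s = (2.97 x 10^-27/108)^(1/5) = 1.940 × 10^-6 M
[C2O4^2-] = 3s = 5.82 x 10^-6 M

[C2O4^2-] = 5.82 x 10^-6 M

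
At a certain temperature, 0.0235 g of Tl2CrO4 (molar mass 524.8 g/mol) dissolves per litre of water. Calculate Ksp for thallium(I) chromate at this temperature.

Molar solubility s = (2.35 x 10^-2 g/L) / (524.8 g/mol) = 4.478 x 10^-5 M.
Tl2CrO4(s) <=> 2 Tl^+(aq) + CrO4^2-(aq)
For each mole of Tl2CrO4 that dissolves: [Tl^+] = 2s, [CrO4^2-] = s.
Ksp = [Tl^+]^2[CrO4^2-]
So Ksp = (2s)^2 × s = 4s^3
With s = 4.478 x 10^-5: Ksp = 3.59 x 10^-13

3.59e-13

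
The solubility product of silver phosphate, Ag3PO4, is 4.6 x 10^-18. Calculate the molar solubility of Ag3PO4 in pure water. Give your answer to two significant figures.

s = 2.0 x 10^-5 M

Ag3PO4(s) <=> 3 Ag^+ + PO4^3-
Ksp = [Ag^+]^3[PO4^3-]
Let s = molar solubility. Then [Ag^+] = 3s and [PO4^3-] = s.
So Ksp = (3s)^3 × s = 27s^4
Solving, s = (4.6 x 10^-18/27)^(1/4) = 2.0 × 10^-5 M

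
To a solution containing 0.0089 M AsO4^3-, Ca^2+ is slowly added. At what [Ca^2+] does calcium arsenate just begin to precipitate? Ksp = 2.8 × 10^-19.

[Ca^2+] ≈ 1.5e-5 M

Ca3(AsO4)2(s) <=> 3 Ca^2+(aq) + 2 AsO4^3-(aq)
Ksp = [Ca^2+]^3[AsO4^3-]^2
Precipitation begins when Q = Ksp. With [AsO4^3-] = 0.0089 M:
2.8 × 10^-19 = (0.0089)^2 × [Ca^2+]^3
[Ca^2+] = (2.8 × 10^-19 / 7.92 x 10^-5)^(1/3) = 1.5 × 10^-5 M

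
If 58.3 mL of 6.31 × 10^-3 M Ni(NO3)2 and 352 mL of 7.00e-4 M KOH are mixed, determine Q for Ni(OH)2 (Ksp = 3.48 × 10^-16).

Q ≈ 3.23 × 10^-10

Total volume = 58.3 + 352 = 410.3 mL.
[Ni^2+] = 6.31 × 10^-3 × (58.3/410.3) = 8.966 x 10^-4 M
[OH^-] = 7.00 x 10^-4 × (352/410.3) = 6.005 × 10^-4 M
Ni(OH)2(s) ⇌ Ni^2+(aq) + 2 OH^-(aq), so Q = [Ni^2+][OH^-]^2
Q = (8.966 x 10^-4)(6.005 x 10^-4)^2 = 3.23 × 10^-10
Q > Ksp, so Ni(OH)2 will precipitate.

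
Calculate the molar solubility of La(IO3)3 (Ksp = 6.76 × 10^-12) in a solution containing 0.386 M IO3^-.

s = 1.18e-10 M

La(IO3)3(s) <=> La^3+(aq) + 3 IO3^-(aq)
Ksp = [La^3+][IO3^-]^3
Let s be the molar solubility in this solution. [La^3+] = s, [IO3^-] = 0.386 + 3s ≈ 0.386 (Ksp is small, so little additional dissolves).
Ksp ≈ s × (0.386)^3
s = 1.18 x 10^-10 M
Check: 3s = 3.5 × 10^-10 ≪ 0.386, so the approximation is valid.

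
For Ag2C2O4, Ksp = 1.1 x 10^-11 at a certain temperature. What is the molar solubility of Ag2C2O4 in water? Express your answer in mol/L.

s = 1.4 × 10^-4 M

Ag2C2O4(s) <=> 2 Ag^+ + C2O4^2-
Ksp = [Ag^+]^2[C2O4^2-]
For each mole of Ag2C2O4 that dissolves: [Ag^+] = 2s, [C2O4^2-] = s.
So Ksp = (2s)^2 × s = 4s^3
s = (1.1 x 10^-11 / 4)^(1/3) = 1.4 × 10^-4 M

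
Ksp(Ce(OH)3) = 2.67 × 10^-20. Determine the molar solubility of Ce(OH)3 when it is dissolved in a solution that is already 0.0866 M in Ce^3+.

s = 2.25e-7 M

Ce(OH)3(s) <=> Ce^3+(aq) + 3 OH^-(aq)
Ksp = [Ce^3+][OH^-]^3
Let s be the molar solubility in this solution. [Ce^3+] = 0.0866 + s ≈ 0.0866, [OH^-] = 3s (common-ion effect: Ce^3+ is already 0.0866 M).
Ksp ≈ 0.0866 × (3s)^3
s = 2.25 x 10^-7 M
Check: s = 2.3 x 10^-7 ≪ 0.0866, so the approximation is valid.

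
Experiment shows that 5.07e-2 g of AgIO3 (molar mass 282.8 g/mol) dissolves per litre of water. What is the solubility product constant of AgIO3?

Ksp = 3.21 × 10^-8

Molar solubility s = (5.07 × 10^-2 g/L) / (282.8 g/mol) = 1.793 x 10^-4 M.
AgIO3(s) ⇌ Ag^+ + IO3^-
With molar solubility s: [Ag^+] = s, [IO3^-] = s.
Ksp = [Ag^+][IO3^-]
Ksp = s^2
Ksp = (1.793 × 10^-4)^2 = 3.21 x 10^-8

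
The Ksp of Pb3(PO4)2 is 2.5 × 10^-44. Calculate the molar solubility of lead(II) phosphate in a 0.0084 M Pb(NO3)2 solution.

Pb3(PO4)2(s) <=> 3 Pb^2+ + 2 PO4^3-
Ksp = [Pb^2+]^3[PO4^3-]^2
Let s = moles of Pb3(PO4)2 that dissolve per litre. [Pb^2+] = 0.0084 + 3s ≈ 0.0084, [PO4^3-] = 2s (common-ion effect: Pb^2+ is already 0.0084 M).
Ksp ≈ (0.0084)^3 × (2s)^2
s = 1.0 × 10^-19 M
Check: 3s = 3.1 x 10^-19 ≪ 0.0084, so the approximation is valid.

1.0 × 10^-19 M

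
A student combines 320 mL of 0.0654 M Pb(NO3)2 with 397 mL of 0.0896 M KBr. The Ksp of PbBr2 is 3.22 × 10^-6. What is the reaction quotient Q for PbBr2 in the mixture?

Q = 7.18 × 10^-5

Total volume = 320 + 397 = 717 mL.
[Pb^2+] = 6.54 × 10^-2 × (320/717) = 2.919 × 10^-2 M
[Br^-] = 8.96 × 10^-2 × (397/717) = 4.961 × 10^-2 M
PbBr2(s) <=> Pb^2+ + 2 Br^-, so Q = [Pb^2+][Br^-]^2
Q = (2.919 x 10^-2)(4.961 x 10^-2)^2 = 7.18 x 10^-5
Q > Ksp, so PbBr2 will precipitate.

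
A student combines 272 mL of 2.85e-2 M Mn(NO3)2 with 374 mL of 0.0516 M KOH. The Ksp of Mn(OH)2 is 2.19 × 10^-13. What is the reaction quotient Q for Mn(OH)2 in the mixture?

1.07 x 10^-5

Total volume = 272 + 374 = 646 mL.
[Mn^2+] = 2.85 × 10^-2 × (272/646) = 1.200 x 10^-2 M
[OH^-] = 5.16 x 10^-2 × (374/646) = 2.987 × 10^-2 M
Mn(OH)2(s) ⇌ Mn^2+ + 2 OH^-, so Q = [Mn^2+][OH^-]^2
Q = (1.200 × 10^-2)(2.987 × 10^-2)^2 = 1.07 × 10^-5
Q > Ksp, so Mn(OH)2 will precipitate.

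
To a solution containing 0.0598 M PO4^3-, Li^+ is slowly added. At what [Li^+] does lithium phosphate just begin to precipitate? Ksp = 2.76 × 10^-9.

[Li^+] = 3.59 x 10^-3 M

Li3PO4(s) <=> 3 Li^+(aq) + PO4^3-(aq)
Ksp = [Li^+]^3[PO4^3-]
Precipitation begins when Q = Ksp. With [PO4^3-] = 0.0598 M:
2.76 × 10^-9 = (0.0598) × [Li^+]^3
[Li^+] = (2.76 × 10^-9 / 5.98 × 10^-2)^(1/3) = 3.59 × 10^-3 M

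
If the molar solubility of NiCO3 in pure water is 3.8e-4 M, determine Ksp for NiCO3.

1.4 × 10^-7

NiCO3(s) ⇌ Ni^2+ + CO3^2-
With molar solubility s: [Ni^2+] = s, [CO3^2-] = s.
Ksp = [Ni^2+][CO3^2-]
Ksp = s × s = s^2
Ksp = (3.8 × 10^-4)^2 = 1.4 × 10^-7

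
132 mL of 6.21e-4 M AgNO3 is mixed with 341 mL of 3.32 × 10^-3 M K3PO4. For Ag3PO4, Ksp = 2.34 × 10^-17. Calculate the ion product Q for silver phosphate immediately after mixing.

Total volume = 132 + 341 = 473 mL.
[Ag^+] = 6.21 × 10^-4 × (132/473) = 1.733 x 10^-4 M
[PO4^3-] = 3.32 x 10^-3 × (341/473) = 2.393 x 10^-3 M
Ag3PO4(s) ⇌ 3 Ag^+(aq) + PO4^3-(aq), so Q = [Ag^+]^3[PO4^3-]
Q = (1.733 × 10^-4)^3(2.393 × 10^-3) = 1.25 x 10^-14
Q > Ksp, so Ag3PO4 will precipitate.

Q = 1.25 x 10^-14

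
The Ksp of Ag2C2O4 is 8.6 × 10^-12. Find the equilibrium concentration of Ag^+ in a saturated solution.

Ag2C2O4(s) <=> 2 Ag^+ + C2O4^2-
Ksp = [Ag^+]^2[C2O4^2-]
For each mole of Ag2C2O4 that dissolves: [Ag^+] = 2s, [C2O4^2-] = s.
So Ksp = (2s)^2 × s = 4s^3
s^3 = 8.6 × 10^-12 / 4, so s = 1.29 × 10^-4 M
[Ag^+] = 2s = 2.6 × 10^-4 M

[Ag^+] = 2.6 x 10^-4 M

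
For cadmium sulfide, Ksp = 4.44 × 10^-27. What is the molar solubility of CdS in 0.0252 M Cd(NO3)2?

CdS(s) ⇌ Cd^2+ + S^2-
Ksp = [Cd^2+][S^2-]
Let s be the molar solubility in this solution. [Cd^2+] = 0.0252 + s ≈ 0.0252, [S^2-] = s (since Cd^2+ from Cd(NO3)2 dominates).
Ksp ≈ 0.0252 × s
s = 1.76 x 10^-25 M
Check: s = 1.8 × 10^-25 ≪ 0.0252, so the approximation is valid.

1.76e-25 M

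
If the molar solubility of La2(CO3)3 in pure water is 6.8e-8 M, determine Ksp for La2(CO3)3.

La2(CO3)3(s) ⇌ 2 La^3+ + 3 CO3^2-
If s mol/L of La2(CO3)3 dissolves, [La^3+] = 2s and [CO3^2-] = 3s.
Ksp = [La^3+]^2[CO3^2-]^3
Substituting: Ksp = (2s)^2(3s)^3 = 108s^5
Ksp = 108 × (6.8 x 10^-8)^5 = 1.6 x 10^-34

1.6 × 10^-34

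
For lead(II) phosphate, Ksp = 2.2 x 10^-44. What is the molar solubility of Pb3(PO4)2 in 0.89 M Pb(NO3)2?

Pb3(PO4)2(s) <=> 3 Pb^2+(aq) + 2 PO4^3-(aq)
Ksp = [Pb^2+]^3[PO4^3-]^2
If s mol/L dissolves here, [Pb^2+] = 0.89 + 3s ≈ 0.89, [PO4^3-] = 2s (since Pb^2+ from Pb(NO3)2 dominates).
Ksp ≈ (0.89)^3 × (2s)^2
s = 8.8 × 10^-23 M
Check: 3s = 2.6 × 10^-22 ≪ 0.89, so the approximation is valid.

s ≈ 8.8 x 10^-23 M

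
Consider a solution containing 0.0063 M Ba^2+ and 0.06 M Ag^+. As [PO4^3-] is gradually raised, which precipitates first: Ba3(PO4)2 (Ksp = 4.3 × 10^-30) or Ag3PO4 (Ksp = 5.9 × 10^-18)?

Precipitation of each salt starts when its ion product equals its Ksp.
For Ba3(PO4)2: 4.3 × 10^-30 = (0.0063)^3 × [PO4^3-]^2  ⇒  [PO4^3-] = 4.1 x 10^-12 M.
For Ag3PO4: 5.9 × 10^-18 = (0.06)^3 × [PO4^3-]  ⇒  [PO4^3-] = 2.7 × 10^-14 M.
The salt with the lower threshold [PO4^3-] precipitates first: Ag3PO4.

Ag3PO4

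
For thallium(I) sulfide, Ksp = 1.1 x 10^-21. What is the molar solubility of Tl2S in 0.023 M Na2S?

Tl2S(s) ⇌ 2 Tl^+ + S^2-
Ksp = [Tl^+]^2[S^2-]
If s mol/L dissolves here, [Tl^+] = 2s, [S^2-] = 0.023 + s ≈ 0.023 (since S^2- from Na2S dominates).
Ksp ≈ (2s)^2 × 0.023
s = 1.1 × 10^-10 M
Check: s = 1.1 × 10^-10 ≪ 0.023, so the approximation is valid.

s = 1.1 x 10^-10 M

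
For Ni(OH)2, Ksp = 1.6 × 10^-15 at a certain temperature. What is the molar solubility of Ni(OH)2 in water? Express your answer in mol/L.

Ni(OH)2(s) ⇌ Ni^2+ + 2 OH^-
Ksp = [Ni^2+][OH^-]^2
For each mole of Ni(OH)2 that dissolves: [Ni^2+] = s, [OH^-] = 2s.
So Ksp = s × (2s)^2 = 4s^3
s = (1.6 × 10^-15 / 4)^(1/3) = 7.4 × 10^-6 M

s ≈ 7.4 × 10^-6 M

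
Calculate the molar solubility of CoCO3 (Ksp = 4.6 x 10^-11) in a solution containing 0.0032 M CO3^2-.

s ≈ 1.4 × 10^-8 M

CoCO3(s) ⇌ Co^2+ + CO3^2-
Ksp = [Co^2+][CO3^2-]
If s mol/L dissolves here, [Co^2+] = s, [CO3^2-] = 0.0032 + s ≈ 0.0032 (Ksp is small, so little additional dissolves).
Ksp ≈ s × 0.0032
s = 1.4 × 10^-8 M
Check: s = 1.4 × 10^-8 ≪ 0.0032, so the approximation is valid.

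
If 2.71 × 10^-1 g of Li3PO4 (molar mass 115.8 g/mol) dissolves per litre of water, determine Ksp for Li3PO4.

Ksp = 8.10e-10

Molar solubility s = (2.71 × 10^-1 g/L) / (115.8 g/mol) = 2.340 × 10^-3 M.
Li3PO4(s) <=> 3 Li^+(aq) + PO4^3-(aq)
With molar solubility s: [Li^+] = 3s, [PO4^3-] = s.
Ksp = [Li^+]^3[PO4^3-]
Substituting: Ksp = (3s)^3s = 27s^4
With s = 2.340 × 10^-3: Ksp = 8.10 × 10^-10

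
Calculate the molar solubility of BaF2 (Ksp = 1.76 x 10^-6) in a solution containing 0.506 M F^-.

BaF2(s) ⇌ Ba^2+ + 2 F^-
Ksp = [Ba^2+][F^-]^2
Let s = moles of BaF2 that dissolve per litre. [Ba^2+] = s, [F^-] = 0.506 + 2s ≈ 0.506 (common-ion effect: F^- is already 0.506 M).
Ksp ≈ s × (0.506)^2
s = 6.87 × 10^-6 M
Check: 2s = 1.4 × 10^-5 ≪ 0.506, so the approximation is valid.

s = 6.87e-6 M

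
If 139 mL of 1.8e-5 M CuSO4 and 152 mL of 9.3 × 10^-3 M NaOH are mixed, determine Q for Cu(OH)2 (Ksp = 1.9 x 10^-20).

Total volume = 139 + 152 = 291 mL.
[Cu^2+] = 1.8 × 10^-5 × (139/291) = 8.60 × 10^-6 M
[OH^-] = 9.3 × 10^-3 × (152/291) = 4.86 × 10^-3 M
Cu(OH)2(s) <=> Cu^2+(aq) + 2 OH^-(aq), so Q = [Cu^2+][OH^-]^2
Q = (8.60 × 10^-6)(4.86 × 10^-3)^2 = 2.0 × 10^-10
Q > Ksp, so Cu(OH)2 will precipitate.

Q ≈ 2.0e-10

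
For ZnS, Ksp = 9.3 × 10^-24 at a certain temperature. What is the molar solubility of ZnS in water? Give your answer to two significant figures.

3.0 x 10^-12 M

ZnS(s) <=> Zn^2+ + S^2-
Ksp = [Zn^2+][S^2-]
For each mole of ZnS that dissolves: [Zn^2+] = s, [S^2-] = s.
Ksp = s^2
s = √(9.3 × 10^-24) = 3.0 × 10^-12 M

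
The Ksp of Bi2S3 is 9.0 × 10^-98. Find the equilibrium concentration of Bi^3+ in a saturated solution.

[Bi^3+] ≈ 3.1e-20 M

Bi2S3(s) <=> 2 Bi^3+ + 3 S^2-
Ksp = [Bi^3+]^2[S^2-]^3
If s mol/L of Bi2S3 dissolves, [Bi^3+] = 2s and [S^2-] = 3s.
Substituting: Ksp = (2s)^2(3s)^3 = 108s^5
s^5 = 9.0 × 10^-98 / 108, so s = 1.53 x 10^-20 M
[Bi^3+] = 2s = 3.1 × 10^-20 M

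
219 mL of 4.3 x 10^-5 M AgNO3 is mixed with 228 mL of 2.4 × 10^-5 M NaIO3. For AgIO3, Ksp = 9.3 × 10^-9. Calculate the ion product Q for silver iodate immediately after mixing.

Total volume = 219 + 228 = 447 mL.
[Ag^+] = 4.3 x 10^-5 × (219/447) = 2.11 × 10^-5 M
[IO3^-] = 2.4 × 10^-5 × (228/447) = 1.22 × 10^-5 M
AgIO3(s) ⇌ Ag^+ + IO3^-, so Q = [Ag^+][IO3^-]
Q = (2.11 × 10^-5)(1.22 × 10^-5) = 2.6 x 10^-10
Q < Ksp, so no precipitate of AgIO3 forms.

Q = 2.6 × 10^-10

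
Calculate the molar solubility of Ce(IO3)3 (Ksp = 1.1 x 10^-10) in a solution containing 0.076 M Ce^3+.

Ce(IO3)3(s) ⇌ Ce^3+(aq) + 3 IO3^-(aq)
Ksp = [Ce^3+][IO3^-]^3
Let s be the molar solubility in this solution. [Ce^3+] = 0.076 + s ≈ 0.076, [IO3^-] = 3s (Ksp is small, so little additional dissolves).
Ksp ≈ 0.076 × (3s)^3
s = 3.8 × 10^-4 M
Check: s = 3.8 × 10^-4 ≪ 0.076, so the approximation is valid.

3.8 x 10^-4 M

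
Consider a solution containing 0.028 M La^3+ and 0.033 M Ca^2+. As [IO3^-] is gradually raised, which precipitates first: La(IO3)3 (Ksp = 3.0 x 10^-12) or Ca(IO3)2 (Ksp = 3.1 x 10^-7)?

Precipitation of each salt starts when its ion product equals its Ksp.
For La(IO3)3: 3.0 x 10^-12 = 0.028 × [IO3^-]^3  ⇒  [IO3^-] = 4.7 × 10^-4 M.
For Ca(IO3)2: 3.1 x 10^-7 = 0.033 × [IO3^-]^2  ⇒  [IO3^-] = 3.1 x 10^-3 M.
The salt with the lower threshold [IO3^-] precipitates first: La(IO3)3.

La(IO3)3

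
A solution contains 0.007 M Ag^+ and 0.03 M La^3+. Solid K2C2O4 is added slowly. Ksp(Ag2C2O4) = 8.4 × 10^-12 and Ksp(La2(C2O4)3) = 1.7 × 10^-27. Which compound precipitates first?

Each salt begins to precipitate when Q = Ksp, i.e. when [C2O4^2-] reaches its threshold.
For Ag2C2O4: 8.4 × 10^-12 = (0.007)^2 × [C2O4^2-]  ⇒  [C2O4^2-] = 1.7 × 10^-7 M.
For La2(C2O4)3: 1.7 × 10^-27 = (0.03)^2 × [C2O4^2-]^3  ⇒  [C2O4^2-] = 1.2 × 10^-8 M.
The salt with the lower threshold [C2O4^2-] precipitates first: La2(C2O4)3.

La2(C2O4)3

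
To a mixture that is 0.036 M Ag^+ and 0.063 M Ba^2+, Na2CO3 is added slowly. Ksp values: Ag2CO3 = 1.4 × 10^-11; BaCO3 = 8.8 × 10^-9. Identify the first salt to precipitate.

Each salt begins to precipitate when Q = Ksp, i.e. when [CO3^2-] reaches its threshold.
For Ag2CO3: 1.4 × 10^-11 = (0.036)^2 × [CO3^2-]  ⇒  [CO3^2-] = 1.1 × 10^-8 M.
For BaCO3: 8.8 × 10^-9 = 0.063 × [CO3^2-]  ⇒  [CO3^2-] = 1.4 × 10^-7 M.
The salt with the lower threshold [CO3^2-] precipitates first: Ag2CO3.

Ag2CO3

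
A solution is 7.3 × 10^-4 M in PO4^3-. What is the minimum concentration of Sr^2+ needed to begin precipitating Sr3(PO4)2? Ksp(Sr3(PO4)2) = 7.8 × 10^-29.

Sr3(PO4)2(s) ⇌ 3 Sr^2+ + 2 PO4^3-
Ksp = [Sr^2+]^3[PO4^3-]^2
Precipitation begins when Q = Ksp. With [PO4^3-] = 7.3 × 10^-4 M:
7.8 × 10^-29 = (7.3 × 10^-4)^2 × [Sr^2+]^3
[Sr^2+] = (7.8 × 10^-29 / 5.33 x 10^-7)^(1/3) = 5.3 × 10^-8 M

[Sr^2+] = 5.3e-8 M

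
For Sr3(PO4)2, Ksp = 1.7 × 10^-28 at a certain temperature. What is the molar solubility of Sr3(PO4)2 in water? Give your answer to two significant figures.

Sr3(PO4)2(s) ⇌ 3 Sr^2+(aq) + 2 PO4^3-(aq)
Ksp = [Sr^2+]^3[PO4^3-]^2
For each mole of Sr3(PO4)2 that dissolves: [Sr^2+] = 3s, [PO4^3-] = 2s.
Substituting: Ksp = (3s)^3(2s)^2 = 108s^5
s = (1.7 × 10^-28 / 108)^(1/5) = 1.1 × 10^-6 M

s = 1.1 x 10^-6 M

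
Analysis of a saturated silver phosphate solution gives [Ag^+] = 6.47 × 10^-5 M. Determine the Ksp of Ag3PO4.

Ag3PO4(s) ⇌ 3 Ag^+ + PO4^3-
Stoichiometry gives [PO4^3-] = (1/3)[Ag^+] = 2.157 x 10^-5 M.
Ksp = [Ag^+]^3[PO4^3-]
Ksp = (6.47 × 10^-5)^3 × 2.157 × 10^-5 = 5.84 x 10^-18

Ksp = 5.84e-18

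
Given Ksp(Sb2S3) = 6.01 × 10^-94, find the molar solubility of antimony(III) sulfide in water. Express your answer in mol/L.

Sb2S3(s) <=> 2 Sb^3+(aq) + 3 S^2-(aq)
Ksp = [Sb^3+]^2[S^2-]^3
If s mol/L of Sb2S3 dissolves, [Sb^3+] = 2s and [S^2-] = 3s.
Substituting: Ksp = (2s)^2(3s)^3 = 108s^5
s^5 = 6.01 × 10^-94 / 108, so s = 8.89 × 10^-20 M

s ≈ 8.89 × 10^-20 M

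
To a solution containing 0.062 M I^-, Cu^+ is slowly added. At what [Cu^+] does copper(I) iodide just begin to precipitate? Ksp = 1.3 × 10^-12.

CuI(s) ⇌ Cu^+ + I^-
Ksp = [Cu^+][I^-]
Precipitation begins when Q = Ksp. With [I^-] = 0.062 M:
1.3 × 10^-12 = (0.062) × [Cu^+]
[Cu^+] = (1.3 × 10^-12 / 6.2 × 10^-2) = 2.1 × 10^-11 M

[Cu^+] = 2.1 x 10^-11 M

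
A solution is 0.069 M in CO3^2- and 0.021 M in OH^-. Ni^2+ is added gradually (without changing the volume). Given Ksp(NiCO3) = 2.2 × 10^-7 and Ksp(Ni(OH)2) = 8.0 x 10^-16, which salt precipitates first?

Each salt begins to precipitate when Q = Ksp, i.e. when [Ni^2+] reaches its threshold.
For NiCO3: 2.2 × 10^-7 = 0.069 × [Ni^2+]  ⇒  [Ni^2+] = 3.2 × 10^-6 M.
For Ni(OH)2: 8.0 x 10^-16 = (0.021)^2 × [Ni^2+]  ⇒  [Ni^2+] = 1.8 × 10^-12 M.
The salt with the lower threshold [Ni^2+] precipitates first: Ni(OH)2.

Ni(OH)2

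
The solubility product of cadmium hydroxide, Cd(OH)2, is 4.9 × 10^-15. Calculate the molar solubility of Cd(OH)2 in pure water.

Cd(OH)2(s) ⇌ Cd^2+(aq) + 2 OH^-(aq)
Ksp = [Cd^2+][OH^-]^2
For each mole of Cd(OH)2 that dissolves: [Cd^2+] = s, [OH^-] = 2s.
Substituting: Ksp = s(2s)^2 = 4s^3
Solving, s = (4.9 × 10^-15/4)^(1/3) = 1.1 x 10^-5 M

s ≈ 1.1e-5 M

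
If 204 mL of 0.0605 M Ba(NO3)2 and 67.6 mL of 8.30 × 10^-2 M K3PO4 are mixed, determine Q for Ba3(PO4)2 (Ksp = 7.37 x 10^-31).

Q = 4.00 × 10^-8

Total volume = 204 + 67.6 = 271.6 mL.
[Ba^2+] = 6.05 × 10^-2 × (204/271.6) = 4.544 x 10^-2 M
[PO4^3-] = 8.30 × 10^-2 × (67.6/271.6) = 2.066 × 10^-2 M
Ba3(PO4)2(s) ⇌ 3 Ba^2+ + 2 PO4^3-, so Q = [Ba^2+]^3[PO4^3-]^2
Q = (4.544 × 10^-2)^3(2.066 × 10^-2)^2 = 4.00 × 10^-8
Q > Ksp, so Ba3(PO4)2 will precipitate.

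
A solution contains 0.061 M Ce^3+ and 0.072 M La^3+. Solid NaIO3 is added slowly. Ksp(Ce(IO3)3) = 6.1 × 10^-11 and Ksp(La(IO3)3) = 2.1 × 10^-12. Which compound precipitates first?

Each salt begins to precipitate when Q = Ksp, i.e. when [IO3^-] reaches its threshold.
For Ce(IO3)3: 6.1 × 10^-11 = 0.061 × [IO3^-]^3  ⇒  [IO3^-] = 1.0 × 10^-3 M.
For La(IO3)3: 2.1 × 10^-12 = 0.072 × [IO3^-]^3  ⇒  [IO3^-] = 3.1 × 10^-4 M.
The salt with the lower threshold [IO3^-] precipitates first: La(IO3)3.

La(IO3)3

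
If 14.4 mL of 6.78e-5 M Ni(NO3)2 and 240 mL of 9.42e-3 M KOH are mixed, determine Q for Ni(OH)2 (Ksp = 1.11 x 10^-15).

Total volume = 14.4 + 240 = 254.4 mL.
[Ni^2+] = 6.78 × 10^-5 × (14.4/254.4) = 3.838 x 10^-6 M
[OH^-] = 9.42 × 10^-3 × (240/254.4) = 8.887 × 10^-3 M
Ni(OH)2(s) ⇌ Ni^2+ + 2 OH^-, so Q = [Ni^2+][OH^-]^2
Q = (3.838 × 10^-6)(8.887 x 10^-3)^2 = 3.03 × 10^-10
Q > Ksp, so Ni(OH)2 will precipitate.

Q = 3.03 × 10^-10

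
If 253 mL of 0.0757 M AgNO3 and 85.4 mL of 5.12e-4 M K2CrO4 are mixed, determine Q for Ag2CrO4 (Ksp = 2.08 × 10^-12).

Total volume = 253 + 85.4 = 338.4 mL.
[Ag^+] = 7.57 x 10^-2 × (253/338.4) = 5.660 × 10^-2 M
[CrO4^2-] = 5.12 x 10^-4 × (85.4/338.4) = 1.292 × 10^-4 M
Ag2CrO4(s) ⇌ 2 Ag^+(aq) + CrO4^2-(aq), so Q = [Ag^+]^2[CrO4^2-]
Q = (5.660 × 10^-2)^2(1.292 × 10^-4) = 4.14 × 10^-7
Q > Ksp, so Ag2CrO4 will precipitate.

Q ≈ 4.14 × 10^-7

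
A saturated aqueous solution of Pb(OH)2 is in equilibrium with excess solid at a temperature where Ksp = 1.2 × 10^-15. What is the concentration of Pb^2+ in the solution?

Pb(OH)2(s) ⇌ Pb^2+ + 2 OH^-
Ksp = [Pb^2+][OH^-]^2
Let s = molar solubility. Then [Pb^2+] = s and [OH^-] = 2s.
Substituting: Ksp = s(2s)^2 = 4s^3
Solving, s = (1.2 × 10^-15/4)^(1/3) = 6.69 × 10^-6 M
[Pb^2+] = s = 6.7 x 10^-6 M

[Pb^2+] = 6.7 × 10^-6 M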